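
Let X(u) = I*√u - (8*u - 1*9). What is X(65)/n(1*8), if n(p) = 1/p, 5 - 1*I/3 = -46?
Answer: -4088 + 1224*√65 ≈ 5780.2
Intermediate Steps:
I = 153 (I = 15 - 3*(-46) = 15 + 138 = 153)
X(u) = 9 - 8*u + 153*√u (X(u) = 153*√u - (8*u - 1*9) = 153*√u - (8*u - 9) = 153*√u - (-9 + 8*u) = 153*√u + (9 - 8*u) = 9 - 8*u + 153*√u)
X(65)/n(1*8) = (9 - 8*65 + 153*√65)/(1/(1*8)) = (9 - 520 + 153*√65)/(1/8) = (-511 + 153*√65)/(⅛) = (-511 + 153*√65)*8 = -4088 + 1224*√65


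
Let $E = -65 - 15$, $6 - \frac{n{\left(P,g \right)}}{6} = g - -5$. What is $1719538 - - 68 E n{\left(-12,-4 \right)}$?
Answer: $1556338$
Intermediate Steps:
$n{\left(P,g \right)} = 6 - 6 g$ ($n{\left(P,g \right)} = 36 - 6 \left(g - -5\right) = 36 - 6 \left(g + 5\right) = 36 - 6 \left(5 + g\right) = 36 - \left(30 + 6 g\right) = 6 - 6 g$)
$E = -80$ ($E = -65 - 15 = -80$)
$1719538 - - 68 E n{\left(-12,-4 \right)} = 1719538 - \left(-68\right) \left(-80\right) \left(6 - -24\right) = 1719538 - 5440 \left(6 + 24\right) = 1719538 - 5440 \cdot 30 = 1719538 - 163200 = 1556338$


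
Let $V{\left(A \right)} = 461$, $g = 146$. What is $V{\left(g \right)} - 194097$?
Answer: $-193636$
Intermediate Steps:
$V{\left(g \right)} - 194097 = 461 - 194097 = -193636$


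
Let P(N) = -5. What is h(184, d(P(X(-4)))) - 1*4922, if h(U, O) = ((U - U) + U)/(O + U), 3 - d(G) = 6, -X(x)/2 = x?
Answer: -890698/181 ≈ -4921.0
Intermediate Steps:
X(x) = -2*x
d(G) = -3 (d(G) = 3 - 1*6 = 3 - 6 = -3)
h(U, O) = U/(O + U) (h(U, O) = (0 + U)/(O + U) = U/(O + U))
h(184, d(P(X(-4)))) - 1*4922 = 184/(-3 + 184) - 1*4922 = 184/181 - 4922 = -890698/181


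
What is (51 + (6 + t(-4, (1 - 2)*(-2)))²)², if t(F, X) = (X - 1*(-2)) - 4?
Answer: 7569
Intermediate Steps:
t(F, X) = -2 + X (t(F, X) = (X + 2) - 4 = (2 + X) - 4 = -2 + X)
(51 + (6 + t(-4, (1 - 2)*(-2)))²)² = (51 + (6 + (-2 + (1 - 2)*(-2)))²)² = (51 + (6 + (-2 - 1*(-2)))²)² = (51 + (6 + (-2 + 2))²)² = (51 + (6 + 0)²)² = (51 + 6²)² = (51 + 36)² = 87² = 7569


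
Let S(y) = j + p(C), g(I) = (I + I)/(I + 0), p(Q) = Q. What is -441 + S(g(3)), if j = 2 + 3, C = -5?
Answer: -441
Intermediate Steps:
j = 5
g(I) = 2 (g(I) = (2*I)/I = 2)
S(y) = 0 (S(y) = 5 - 5 = 0)
-441 + S(g(3)) = -441 + 0 = -441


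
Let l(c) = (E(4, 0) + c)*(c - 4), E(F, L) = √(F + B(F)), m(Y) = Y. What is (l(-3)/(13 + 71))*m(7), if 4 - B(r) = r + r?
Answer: 7/4 ≈ 1.7500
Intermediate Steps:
B(r) = 4 - 2*r (B(r) = 4 - (r + r) = 4 - 2*r)
E(F, L) = √(4 - F) (E(F, L) = √(F + (4 - 2*F)) = √(4 - F))
l(c) = c*(-4 + c) (l(c) = (√(4 - 1*4) + c)*(c - 4) = (√(4 - 4) + c)*(-4 + c) = (√0 + c)*(-4 + c) = (0 + c)*(-4 + c) = c*(-4 + c))
(l(-3)/(13 + 71))*m(7) = ((-3*(-4 - 3))/(13 + 71))*7 = ((-3*(-7))/84)*7 = ((1/84)*21)*7 = (¼)*7 = 7/4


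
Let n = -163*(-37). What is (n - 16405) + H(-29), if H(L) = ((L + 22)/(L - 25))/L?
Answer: -16245691/1566 ≈ -10374.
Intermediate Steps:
n = 6031
H(L) = (22 + L)/(L*(-25 + L)) (H(L) = ((22 + L)/(-25 + L))/L = (22 + L)/(L*(-25 + L)))
(n - 16405) + H(-29) = (6031 - 16405) + (22 - 29)/((-29)*(-25 - 29)) = -10374 - 1/29*(-7)/(-54) = -10374 - 1/29*(-1/54)*(-7) = -10374 - 7/1566 = -16245691/1566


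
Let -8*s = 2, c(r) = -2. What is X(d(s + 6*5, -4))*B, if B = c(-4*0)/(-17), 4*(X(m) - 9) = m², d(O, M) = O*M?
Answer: 14197/34 ≈ 417.56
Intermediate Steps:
s = -¼ (s = -⅛*2 = -¼ ≈ -0.25000)
d(O, M) = M*O
X(m) = 9 + m²/4
B = 2/17 (B = -2/(-17) = -2*(-1/17) = 2/17 ≈ 0.11765)
X(d(s + 6*5, -4))*B = (9 + (-4*(-¼ + 6*5))²/4)*(2/17) = (9 + (-4*(-¼ + 30))²/4)*(2/17) = (9 + (-4*119/4)²/4)*(2/17) = (9 + (¼)*(-119)²)*(2/17) = (9 + (¼)*14161)*(2/17) = (9 + 14161/4)*(2/17) = (14197/4)*(2/17) = 14197/34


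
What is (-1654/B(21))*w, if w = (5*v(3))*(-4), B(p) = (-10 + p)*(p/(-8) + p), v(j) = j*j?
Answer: 793920/539 ≈ 1472.9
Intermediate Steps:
v(j) = j**2
B(p) = 7*p*(-10 + p)/8 (B(p) = (-10 + p)*(p*(-1/8) + p) = (-10 + p)*(-p/8 + p) = (-10 + p)*(7*p/8) = 7*p*(-10 + p)/8)
w = -180 (w = (5*3**2)*(-4) = (5*9)*(-4) = 45*(-4) = -180)
(-1654/B(21))*w = -1654*8/(147*(-10 + 21))*(-180) = -1654/((7/8)*21*11)*(-180) = -1654/1617/8*(-180) = -1654*8/1617*(-180) = -13232/1617*(-180) = 793920/539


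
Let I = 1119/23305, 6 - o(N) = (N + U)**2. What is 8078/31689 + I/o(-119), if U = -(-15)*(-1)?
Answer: 482741695787/1893756143250 ≈ 0.25491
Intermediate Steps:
U = -15 (U = -5*3 = -15)
o(N) = 6 - (-15 + N)**2 (o(N) = 6 - (N - 15)**2 = 6 - (-15 + N)**2)
I = 1119/23305 (I = 1119*(1/23305) = 1119/23305 ≈ 0.048015)
8078/31689 + I/o(-119) = 8078/31689 + 1119/(23305*(6 - (-15 - 119)**2)) = 8078*(1/31689) + 1119/(23305*(6 - 1*(-134)**2)) = 1154/4527 + 1119/(23305*(6 - 1*17956)) = 1154/4527 + 1119/(23305*(6 - 17956)) = 1154/4527 + (1119/23305)/(-17950) = 1154/4527 + (1119/23305)*(-1/17950) = 1154/4527 - 1119/418324750 = 482741695787/1893756143250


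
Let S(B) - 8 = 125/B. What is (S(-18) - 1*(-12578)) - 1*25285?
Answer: -228707/18 ≈ -12706.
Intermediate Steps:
S(B) = 8 + 125/B
(S(-18) - 1*(-12578)) - 1*25285 = ((8 + 125/(-18)) - 1*(-12578)) - 1*25285 = ((8 + 125*(-1/18)) + 12578) - 25285 = ((8 - 125/18) + 12578) - 25285 = (19/18 + 12578) - 25285 = 226423/18 - 25285 = -228707/18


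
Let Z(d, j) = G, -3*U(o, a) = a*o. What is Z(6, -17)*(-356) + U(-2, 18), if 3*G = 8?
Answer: -2812/3 ≈ -937.33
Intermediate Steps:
U(o, a) = -a*o/3
G = 8/3 (G = (⅓)*8 = 8/3 ≈ 2.6667)
Z(d, j) = 8/3
Z(6, -17)*(-356) + U(-2, 18) = (8/3)*(-356) - ⅓*18*(-2) = -2848/3 + 12 = -2812/3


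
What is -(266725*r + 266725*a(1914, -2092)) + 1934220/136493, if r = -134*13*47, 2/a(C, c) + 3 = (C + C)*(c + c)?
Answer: 9548030419155512589740/437224068603 ≈ 2.1838e+10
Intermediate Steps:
a(C, c) = 2/(-3 + 4*C*c) (a(C, c) = 2/(-3 + (C + C)*(c + c)) = 2/(-3 + (2*C)*(2*c)) = 2/(-3 + 4*C*c))
r = -81874 (r = -1742*47 = -81874)
-(266725*r + 266725*a(1914, -2092)) + 1934220/136493 = -(-21837842650 + 533450/(-3 + 4*1914*(-2092))) + 1934220/136493 = -(-21837842650 + 533450/(-3 - 16016352)) + 1934220*(1/136493) = -266725/(1/(-81874 + 2/(-16016355))) + 1934220/136493 = -266725/(1/(-81874 + 2*(-1/16016355))) + 1934220/136493 = -266725/(1/(-81874 - 2/16016355)) + 1934220/136493 = -266725/(1/(-1311323049272/16016355)) + 1934220/136493 = -266725/(-16016355/1311323049272) + 1934220/136493 = -266725*(-1311323049272/16016355) + 1934220/136493 = 69952528063414840/3203271 + 1934220/136493 = 9548030419155512589740/437224068603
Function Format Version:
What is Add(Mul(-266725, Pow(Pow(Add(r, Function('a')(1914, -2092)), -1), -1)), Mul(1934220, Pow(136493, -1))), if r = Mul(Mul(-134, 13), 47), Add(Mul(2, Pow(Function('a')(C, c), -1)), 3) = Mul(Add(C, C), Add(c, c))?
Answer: Rational(9548030419155512589740, 437224068603) ≈ 2.1838e+10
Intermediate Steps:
Function('a')(C, c) = Mul(2, Pow(Add(-3, Mul(4, C, c)), -1)) (Function('a')(C, c) = Mul(2, Pow(Add(-3, Mul(Add(C, C), Add(c, c))), -1)) = Mul(2, Pow(Add(-3, Mul(Mul(2, C), Mul(2, c))), -1)) = Mul(2, Pow(Add(-3, Mul(4, C, c)), -1)))
r = -81874 (r = Mul(-1742, 47) = -81874)
Add(Mul(-266725, Pow(Pow(Add(r, Function('a')(1914, -2092)), -1), -1)), Mul(1934220, Pow(136493, -1))) = Add(Mul(-266725, Pow(Pow(Add(-81874, Mul(2, Pow(Add(-3, Mul(4, 1914, -2092)), -1))), -1), -1)), Mul(1934220, Pow(136493, -1))) = Add(Mul(-266725, Pow(Pow(Add(-81874, Mul(2, Pow(Add(-3, -16016352), -1))), -1), -1)), Mul(1934220, Rational(1, 136493))) = Add(Mul(-266725, Pow(Pow(Add(-81874, Mul(2, Pow(-16016355, -1))), -1), -1)), Rational(1934220, 136493)) = Add(Mul(-266725, Pow(Pow(Add(-81874, Mul(2, Rational(-1, 16016355))), -1), -1)), Rational(1934220, 136493)) = Add(Mul(-266725, Pow(Pow(Add(-81874, Rational(-2, 16016355)), -1), -1)), Rational(1934220, 136493)) = Add(Mul(-266725, Pow(Pow(Rational(-1311323049272, 16016355), -1), -1)), Rational(1934220, 136493)) = Add(Mul(-266725, Pow(Rational(-16016355, 1311323049272), -1)), Rational(1934220, 136493)) = Add(Mul(-266725, Rational(-1311323049272, 16016355)), Rational(1934220, 136493)) = Add(Rational(69952528063414840, 3203271), Rational(1934220, 136493)) = Rational(9548030419155512589740, 437224068603)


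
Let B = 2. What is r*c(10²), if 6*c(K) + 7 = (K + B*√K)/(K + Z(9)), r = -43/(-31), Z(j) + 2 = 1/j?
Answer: -219343/164238 ≈ -1.3355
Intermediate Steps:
Z(j) = -2 + 1/j
r = 43/31 (r = -43*(-1/31) = 43/31 ≈ 1.3871)
c(K) = -7/6 + (K + 2*√K)/(6*(-17/9 + K)) (c(K) = -7/6 + ((K + 2*√K)/(K + (-2 + 1/9)))/6 = -7/6 + ((K + 2*√K)/(K + (-2 + ⅑)))/6 = -7/6 + ((K + 2*√K)/(K - 17/9))/6 = -7/6 + ((K + 2*√K)/(-17/9 + K))/6 = -7/6 + (K + 2*√K)/(6*(-17/9 + K)))
r*c(10²) = 43*((119 - 54*10² + 18*√(10²))/(6*(-17 + 9*10²)))/31 = 43*((119 - 54*100 + 18*√100)/(6*(-17 + 9*100)))/31 = 43*((119 - 5400 + 18*10)/(6*(-17 + 900)))/31 = 43*((⅙)*(119 - 5400 + 180)/883)/31 = 43*((⅙)*(1/883)*(-5101))/31 = (43/31)*(-5101/5298) = -219343/164238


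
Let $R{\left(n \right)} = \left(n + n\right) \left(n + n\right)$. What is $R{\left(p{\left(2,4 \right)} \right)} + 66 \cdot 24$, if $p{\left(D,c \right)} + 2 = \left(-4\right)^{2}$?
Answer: $2368$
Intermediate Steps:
$p{\left(D,c \right)} = 14$ ($p{\left(D,c \right)} = -2 + \left(-4\right)^{2} = -2 + 16 = 14$)
$R{\left(n \right)} = 4 n^{2}$ ($R{\left(n \right)} = 2 n 2 n = 4 n^{2}$)
$R{\left(p{\left(2,4 \right)} \right)} + 66 \cdot 24 = 4 \cdot 14^{2} + 66 \cdot 24 = 4 \cdot 196 + 1584 = 784 + 1584 = 2368$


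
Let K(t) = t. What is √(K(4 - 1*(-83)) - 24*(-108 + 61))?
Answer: 9*√15 ≈ 34.857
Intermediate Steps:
√(K(4 - 1*(-83)) - 24*(-108 + 61)) = √((4 - 1*(-83)) - 24*(-108 + 61)) = √((4 + 83) - 24*(-47)) = √(87 + 1128) = √1215 = 9*√15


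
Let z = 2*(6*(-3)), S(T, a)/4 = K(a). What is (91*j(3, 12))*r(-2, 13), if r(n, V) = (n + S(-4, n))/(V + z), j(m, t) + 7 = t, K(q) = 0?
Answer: 910/23 ≈ 39.565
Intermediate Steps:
S(T, a) = 0 (S(T, a) = 4*0 = 0)
j(m, t) = -7 + t
z = -36 (z = 2*(-18) = -36)
r(n, V) = n/(-36 + V) (r(n, V) = (n + 0)/(V - 36) = n/(-36 + V))
(91*j(3, 12))*r(-2, 13) = (91*(-7 + 12))*(-2/(-36 + 13)) = (91*5)*(-2/(-23)) = 455*(-2*(-1/23)) = 455*(2/23) = 910/23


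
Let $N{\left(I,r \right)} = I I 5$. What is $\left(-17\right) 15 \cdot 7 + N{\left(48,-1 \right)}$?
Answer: $9735$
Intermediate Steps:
$N{\left(I,r \right)} = 5 I^{2}$ ($N{\left(I,r \right)} = I^{2} \cdot 5 = 5 I^{2}$)
$\left(-17\right) 15 \cdot 7 + N{\left(48,-1 \right)} = \left(-17\right) 15 \cdot 7 + 5 \cdot 48^{2} = \left(-255\right) 7 + 5 \cdot 2304 = -1785 + 11520 = 9735$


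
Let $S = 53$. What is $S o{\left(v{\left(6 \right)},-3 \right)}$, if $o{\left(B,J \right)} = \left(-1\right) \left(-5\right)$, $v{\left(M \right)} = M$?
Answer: $265$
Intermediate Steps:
$o{\left(B,J \right)} = 5$
$S o{\left(v{\left(6 \right)},-3 \right)} = 53 \cdot 5 = 265$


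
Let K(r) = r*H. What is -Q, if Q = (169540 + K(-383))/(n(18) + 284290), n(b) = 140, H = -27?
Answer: -179881/284430 ≈ -0.63243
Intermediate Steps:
K(r) = -27*r (K(r) = r*(-27) = -27*r)
Q = 179881/284430 (Q = (169540 - 27*(-383))/(140 + 284290) = (169540 + 10341)/284430 = 179881*(1/284430) = 179881/284430 ≈ 0.63243)
-Q = -1*179881/284430 = -179881/284430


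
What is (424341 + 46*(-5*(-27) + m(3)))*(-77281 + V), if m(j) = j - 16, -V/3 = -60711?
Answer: 45081431956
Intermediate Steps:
V = 182133 (V = -3*(-60711) = 182133)
m(j) = -16 + j
(424341 + 46*(-5*(-27) + m(3)))*(-77281 + V) = (424341 + 46*(-5*(-27) + (-16 + 3)))*(-77281 + 182133) = (424341 + 46*(135 - 13))*104852 = (424341 + 46*122)*104852 = (424341 + 5612)*104852 = 429953*104852 = 45081431956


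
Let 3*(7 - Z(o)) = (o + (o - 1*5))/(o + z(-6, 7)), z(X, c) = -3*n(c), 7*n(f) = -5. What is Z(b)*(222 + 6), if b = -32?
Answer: 15624/11 ≈ 1420.4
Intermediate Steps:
n(f) = -5/7 (n(f) = (⅐)*(-5) = -5/7)
z(X, c) = 15/7 (z(X, c) = -3*(-5/7) = 15/7)
Z(o) = 7 - (-5 + 2*o)/(3*(15/7 + o)) (Z(o) = 7 - (o + (o - 1*5))/(3*(o + 15/7)) = 7 - (o + (o - 5))/(3*(15/7 + o)) = 7 - (o + (-5 + o))/(3*(15/7 + o)) = 7 - (-5 + 2*o)/(3*(15/7 + o)))
Z(b)*(222 + 6) = (7*(50 + 19*(-32))/(3*(15 + 7*(-32))))*(222 + 6) = (7*(50 - 608)/(3*(15 - 224)))*228 = ((7/3)*(-558)/(-209))*228 = ((7/3)*(-1/209)*(-558))*228 = (1302/209)*228 = 15624/11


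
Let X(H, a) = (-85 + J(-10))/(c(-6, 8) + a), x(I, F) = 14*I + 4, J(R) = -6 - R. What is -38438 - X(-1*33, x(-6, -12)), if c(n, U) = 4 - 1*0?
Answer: -2921369/76 ≈ -38439.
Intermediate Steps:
x(I, F) = 4 + 14*I
c(n, U) = 4 (c(n, U) = 4 + 0 = 4)
X(H, a) = -81/(4 + a) (X(H, a) = (-85 + (-6 - 1*(-10)))/(4 + a) = (-85 + (-6 + 10))/(4 + a) = (-85 + 4)/(4 + a) = -81/(4 + a))
-38438 - X(-1*33, x(-6, -12)) = -38438 - (-81)/(4 + (4 + 14*(-6))) = -38438 - (-81)/(4 + (4 - 84)) = -38438 - (-81)/(4 - 80) = -38438 - (-81)/(-76) = -38438 - (-81)*(-1)/76 = -38438 - 1*81/76 = -38438 - 81/76 = -2921369/76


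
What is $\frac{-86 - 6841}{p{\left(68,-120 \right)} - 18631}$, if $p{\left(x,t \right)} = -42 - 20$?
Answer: $\frac{2309}{6231} \approx 0.37057$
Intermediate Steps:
$p{\left(x,t \right)} = -62$ ($p{\left(x,t \right)} = -42 - 20 = -62$)
$\frac{-86 - 6841}{p{\left(68,-120 \right)} - 18631} = \frac{-86 - 6841}{-62 - 18631} = - \frac{6927}{-18693} = \left(-6927\right) \left(- \frac{1}{18693}\right) = \frac{2309}{6231}$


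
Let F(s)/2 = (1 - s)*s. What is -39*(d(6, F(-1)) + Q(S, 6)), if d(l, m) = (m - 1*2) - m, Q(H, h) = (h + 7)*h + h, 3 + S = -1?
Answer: -3198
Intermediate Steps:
S = -4 (S = -3 - 1 = -4)
F(s) = 2*s*(1 - s) (F(s) = 2*((1 - s)*s) = 2*(s*(1 - s)) = 2*s*(1 - s))
Q(H, h) = h + h*(7 + h) (Q(H, h) = (7 + h)*h + h = h*(7 + h) + h = h + h*(7 + h))
d(l, m) = -2 (d(l, m) = (m - 2) - m = (-2 + m) - m = -2)
-39*(d(6, F(-1)) + Q(S, 6)) = -39*(-2 + 6*(8 + 6)) = -39*(-2 + 6*14) = -39*(-2 + 84) = -39*82 = -3198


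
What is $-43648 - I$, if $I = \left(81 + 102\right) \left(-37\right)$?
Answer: $-36877$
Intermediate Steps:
$I = -6771$ ($I = 183 \left(-37\right) = -6771$)
$-43648 - I = -43648 - -6771 = -43648 + 6771 = -36877$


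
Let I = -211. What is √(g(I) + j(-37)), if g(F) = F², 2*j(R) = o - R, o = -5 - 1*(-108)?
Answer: √44591 ≈ 211.17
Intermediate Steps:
o = 103 (o = -5 + 108 = 103)
j(R) = 103/2 - R/2 (j(R) = (103 - R)/2 = 103/2 - R/2)
√(g(I) + j(-37)) = √((-211)² + (103/2 - ½*(-37))) = √(44521 + (103/2 + 37/2)) = √(44521 + 70) = √44591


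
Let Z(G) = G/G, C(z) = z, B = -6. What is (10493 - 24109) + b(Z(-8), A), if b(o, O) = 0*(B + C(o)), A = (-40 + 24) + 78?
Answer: -13616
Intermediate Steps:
Z(G) = 1
A = 62 (A = -16 + 78 = 62)
b(o, O) = 0 (b(o, O) = 0*(-6 + o) = 0)
(10493 - 24109) + b(Z(-8), A) = (10493 - 24109) + 0 = -13616 + 0 = -13616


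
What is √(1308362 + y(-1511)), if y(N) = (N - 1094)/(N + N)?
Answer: √11948602903518/3022 ≈ 1143.8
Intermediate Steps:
y(N) = (-1094 + N)/(2*N) (y(N) = (-1094 + N)/((2*N)) = (-1094 + N)*(1/(2*N)) = (-1094 + N)/(2*N))
√(1308362 + y(-1511)) = √(1308362 + (½)*(-1094 - 1511)/(-1511)) = √(1308362 + (½)*(-1/1511)*(-2605)) = √(1308362 + 2605/3022) = √(3953872569/3022) = √11948602903518/3022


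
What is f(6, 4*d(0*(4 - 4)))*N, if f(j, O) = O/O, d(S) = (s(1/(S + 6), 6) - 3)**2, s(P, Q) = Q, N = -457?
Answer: -457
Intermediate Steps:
d(S) = 9 (d(S) = (6 - 3)**2 = 3**2 = 9)
f(j, O) = 1
f(6, 4*d(0*(4 - 4)))*N = 1*(-457) = -457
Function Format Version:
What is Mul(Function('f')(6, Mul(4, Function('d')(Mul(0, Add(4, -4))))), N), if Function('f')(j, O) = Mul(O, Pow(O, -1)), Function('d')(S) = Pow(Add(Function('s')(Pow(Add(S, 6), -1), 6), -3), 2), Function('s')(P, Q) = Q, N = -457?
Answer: -457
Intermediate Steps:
Function('d')(S) = 9 (Function('d')(S) = Pow(Add(6, -3), 2) = Pow(3, 2) = 9)
Function('f')(j, O) = 1
Mul(Function('f')(6, Mul(4, Function('d')(Mul(0, Add(4, -4))))), N) = Mul(1, -457) = -457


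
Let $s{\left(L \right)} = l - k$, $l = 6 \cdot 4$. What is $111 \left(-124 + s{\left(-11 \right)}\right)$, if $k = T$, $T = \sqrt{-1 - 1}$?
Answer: $-11100 - 111 i \sqrt{2} \approx -11100.0 - 156.98 i$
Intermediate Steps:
$T = i \sqrt{2}$ ($T = \sqrt{-2} = i \sqrt{2} \approx 1.4142 i$)
$k = i \sqrt{2} \approx 1.4142 i$
$l = 24$
$s{\left(L \right)} = 24 - i \sqrt{2}$
$111 \left(-124 + s{\left(-11 \right)}\right) = 111 \left(-124 + \left(24 - i \sqrt{2}\right)\right) = 111 \left(-100 - i \sqrt{2}\right) = -11100 - 111 i \sqrt{2}$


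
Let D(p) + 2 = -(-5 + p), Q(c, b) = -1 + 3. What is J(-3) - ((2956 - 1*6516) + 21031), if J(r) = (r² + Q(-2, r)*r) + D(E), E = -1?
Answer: -17464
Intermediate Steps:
Q(c, b) = 2
D(p) = 3 - p (D(p) = -2 - (-5 + p) = -2 + (5 - p) = 3 - p)
J(r) = 4 + r² + 2*r (J(r) = (r² + 2*r) + (3 - 1*(-1)) = (r² + 2*r) + (3 + 1) = (r² + 2*r) + 4 = 4 + r² + 2*r)
J(-3) - ((2956 - 1*6516) + 21031) = (4 + (-3)² + 2*(-3)) - ((2956 - 1*6516) + 21031) = (4 + 9 - 6) - ((2956 - 6516) + 21031) = 7 - (-3560 + 21031) = 7 - 1*17471 = 7 - 17471 = -17464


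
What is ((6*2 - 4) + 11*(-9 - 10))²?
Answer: 40401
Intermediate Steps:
((6*2 - 4) + 11*(-9 - 10))² = ((12 - 4) + 11*(-19))² = (8 - 209)² = (-201)² = 40401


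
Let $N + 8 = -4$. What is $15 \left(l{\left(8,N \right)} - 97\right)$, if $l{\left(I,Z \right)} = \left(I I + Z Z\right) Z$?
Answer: $-38895$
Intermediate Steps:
$N = -12$ ($N = -8 - 4 = -12$)
$l{\left(I,Z \right)} = Z \left(I^{2} + Z^{2}\right)$ ($l{\left(I,Z \right)} = \left(I^{2} + Z^{2}\right) Z = Z \left(I^{2} + Z^{2}\right)$)
$15 \left(l{\left(8,N \right)} - 97\right) = 15 \left(- 12 \left(8^{2} + \left(-12\right)^{2}\right) - 97\right) = 15 \left(- 12 \left(64 + 144\right) - 97\right) = 15 \left(\left(-12\right) 208 - 97\right) = 15 \left(-2496 - 97\right) = 15 \left(-2593\right) = -38895$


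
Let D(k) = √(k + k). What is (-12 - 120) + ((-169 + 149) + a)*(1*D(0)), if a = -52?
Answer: -132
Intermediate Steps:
D(k) = √2*√k (D(k) = √(2*k) = √2*√k)
(-12 - 120) + ((-169 + 149) + a)*(1*D(0)) = (-12 - 120) + ((-169 + 149) - 52)*(1*(√2*√0)) = -132 + (-20 - 52)*(1*(√2*0)) = -132 - 72*0 = -132 + 0 = -132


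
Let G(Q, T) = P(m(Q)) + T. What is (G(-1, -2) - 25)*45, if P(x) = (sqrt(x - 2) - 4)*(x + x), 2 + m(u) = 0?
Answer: -495 - 360*I ≈ -495.0 - 360.0*I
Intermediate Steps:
m(u) = -2 (m(u) = -2 + 0 = -2)
P(x) = 2*x*(-4 + sqrt(-2 + x)) (P(x) = (sqrt(-2 + x) - 4)*(2*x) = (-4 + sqrt(-2 + x))*(2*x) = 2*x*(-4 + sqrt(-2 + x)))
G(Q, T) = 16 + T - 8*I (G(Q, T) = 2*(-2)*(-4 + sqrt(-2 - 2)) + T = 2*(-2)*(-4 + sqrt(-4)) + T = 2*(-2)*(-4 + 2*I) + T = (16 - 8*I) + T = 16 + T - 8*I)
(G(-1, -2) - 25)*45 = ((16 - 2 - 8*I) - 25)*45 = ((14 - 8*I) - 25)*45 = (-11 - 8*I)*45 = -495 - 360*I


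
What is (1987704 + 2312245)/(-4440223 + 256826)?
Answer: -4299949/4183397 ≈ -1.0279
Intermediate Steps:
(1987704 + 2312245)/(-4440223 + 256826) = 4299949/(-4183397) = 4299949*(-1/4183397) = -4299949/4183397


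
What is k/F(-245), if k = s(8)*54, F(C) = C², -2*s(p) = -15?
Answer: 81/12005 ≈ 0.0067472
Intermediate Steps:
s(p) = 15/2 (s(p) = -½*(-15) = 15/2)
k = 405 (k = (15/2)*54 = 405)
k/F(-245) = 405/((-245)²) = 405/60025 = 405*(1/60025) = 81/12005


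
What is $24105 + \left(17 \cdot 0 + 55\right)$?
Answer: $24160$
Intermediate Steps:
$24105 + \left(17 \cdot 0 + 55\right) = 24105 + \left(0 + 55\right) = 24105 + 55 = 24160$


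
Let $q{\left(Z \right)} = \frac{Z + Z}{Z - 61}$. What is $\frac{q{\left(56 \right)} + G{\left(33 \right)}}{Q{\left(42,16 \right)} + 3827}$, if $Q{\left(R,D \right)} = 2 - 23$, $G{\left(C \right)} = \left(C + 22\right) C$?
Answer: $\frac{8963}{19030} \approx 0.47099$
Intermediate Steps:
$G{\left(C \right)} = C \left(22 + C\right)$ ($G{\left(C \right)} = \left(22 + C\right) C = C \left(22 + C\right)$)
$Q{\left(R,D \right)} = -21$ ($Q{\left(R,D \right)} = 2 - 23 = -21$)
$q{\left(Z \right)} = \frac{2 Z}{-61 + Z}$
$\frac{q{\left(56 \right)} + G{\left(33 \right)}}{Q{\left(42,16 \right)} + 3827} = \frac{2 \cdot 56 \frac{1}{-61 + 56} + 33 \left(22 + 33\right)}{-21 + 3827} = \frac{2 \cdot 56 \frac{1}{-5} + 33 \cdot 55}{3806} = \left(2 \cdot 56 \left(- \frac{1}{5}\right) + 1815\right) \frac{1}{3806} = \left(- \frac{112}{5} + 1815\right) \frac{1}{3806} = \frac{8963}{5} \cdot \frac{1}{3806} = \frac{8963}{19030}$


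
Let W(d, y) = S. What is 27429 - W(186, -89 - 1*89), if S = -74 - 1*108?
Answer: 27611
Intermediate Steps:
S = -182 (S = -74 - 108 = -182)
W(d, y) = -182
27429 - W(186, -89 - 1*89) = 27429 - 1*(-182) = 27429 + 182 = 27611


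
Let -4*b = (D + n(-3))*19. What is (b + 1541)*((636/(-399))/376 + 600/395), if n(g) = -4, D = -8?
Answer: 25432901/10507 ≈ 2420.6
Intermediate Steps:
b = 57 (b = -(-8 - 4)*19/4 = -(-3)*19 = -¼*(-228) = 57)
(b + 1541)*((636/(-399))/376 + 600/395) = (57 + 1541)*((636/(-399))/376 + 600/395) = 1598*((636*(-1/399))*(1/376) + 600*(1/395)) = 1598*(-212/133*1/376 + 120/79) = 1598*(-53/12502 + 120/79) = 1598*(1496053/987658) = 25432901/10507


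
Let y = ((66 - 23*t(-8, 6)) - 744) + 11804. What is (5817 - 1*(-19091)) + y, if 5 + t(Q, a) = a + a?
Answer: 35873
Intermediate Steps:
t(Q, a) = -5 + 2*a (t(Q, a) = -5 + (a + a) = -5 + 2*a)
y = 10965 (y = ((66 - 23*(-5 + 2*6)) - 744) + 11804 = ((66 - 23*(-5 + 12)) - 744) + 11804 = ((66 - 23*7) - 744) + 11804 = ((66 - 161) - 744) + 11804 = (-95 - 744) + 11804 = -839 + 11804 = 10965)
(5817 - 1*(-19091)) + y = (5817 - 1*(-19091)) + 10965 = (5817 + 19091) + 10965 = 24908 + 10965 = 35873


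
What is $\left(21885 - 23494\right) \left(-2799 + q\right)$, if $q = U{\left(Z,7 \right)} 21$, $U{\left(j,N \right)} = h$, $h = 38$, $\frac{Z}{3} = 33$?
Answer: $3219609$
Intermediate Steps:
$Z = 99$ ($Z = 3 \cdot 33 = 99$)
$U{\left(j,N \right)} = 38$
$q = 798$ ($q = 38 \cdot 21 = 798$)
$\left(21885 - 23494\right) \left(-2799 + q\right) = \left(21885 - 23494\right) \left(-2799 + 798\right) = \left(-1609\right) \left(-2001\right) = 3219609$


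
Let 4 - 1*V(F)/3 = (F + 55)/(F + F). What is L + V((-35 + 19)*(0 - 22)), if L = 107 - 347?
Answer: -14703/64 ≈ -229.73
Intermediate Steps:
L = -240
V(F) = 12 - 3*(55 + F)/(2*F) (V(F) = 12 - 3*(F + 55)/(F + F) = 12 - 3*(55 + F)/(2*F))
L + V((-35 + 19)*(0 - 22)) = -240 + 3*(-55 + 7*((-35 + 19)*(0 - 22)))/(2*(((-35 + 19)*(0 - 22)))) = -240 + 3*(-55 + 7*(-16*(-22)))/(2*((-16*(-22)))) = -240 + (3/2)*(-55 + 7*352)/352 = -240 + (3/2)*(1/352)*(-55 + 2464) = -240 + (3/2)*(1/352)*2409 = -240 + 657/64 = -14703/64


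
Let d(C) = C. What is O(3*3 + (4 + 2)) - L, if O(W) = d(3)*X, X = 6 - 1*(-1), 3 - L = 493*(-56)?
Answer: -27590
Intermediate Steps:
L = 27611 (L = 3 - 493*(-56) = 3 - 1*(-27608) = 3 + 27608 = 27611)
X = 7 (X = 6 + 1 = 7)
O(W) = 21 (O(W) = 3*7 = 21)
O(3*3 + (4 + 2)) - L = 21 - 1*27611 = 21 - 27611 = -27590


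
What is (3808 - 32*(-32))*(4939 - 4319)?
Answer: 2995840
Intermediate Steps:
(3808 - 32*(-32))*(4939 - 4319) = (3808 + 1024)*620 = 4832*620 = 2995840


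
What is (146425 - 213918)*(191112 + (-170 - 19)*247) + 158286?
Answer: -9747788211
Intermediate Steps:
(146425 - 213918)*(191112 + (-170 - 19)*247) + 158286 = -67493*(191112 - 189*247) + 158286 = -67493*(191112 - 46683) + 158286 = -67493*144429 + 158286 = -9747946497 + 158286 = -9747788211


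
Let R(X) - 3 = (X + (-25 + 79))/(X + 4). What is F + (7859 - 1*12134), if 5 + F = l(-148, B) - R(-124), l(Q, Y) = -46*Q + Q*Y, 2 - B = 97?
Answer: 199013/12 ≈ 16584.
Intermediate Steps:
B = -95 (B = 2 - 1*97 = 2 - 97 = -95)
R(X) = 3 + (54 + X)/(4 + X) (R(X) = 3 + (X + (-25 + 79))/(X + 4) = 3 + (X + 54)/(4 + X) = 3 + (54 + X)/(4 + X))
F = 250313/12 (F = -5 + (-148*(-46 - 95) - 2*(33 + 2*(-124))/(4 - 124)) = -5 + (-148*(-141) - 2*(33 - 248)/(-120)) = -5 + (20868 - 2*(-1)*(-215)/120) = -5 + (20868 - 1*43/12) = -5 + (20868 - 43/12) = -5 + 250373/12 = 250313/12 ≈ 20859.)
F + (7859 - 1*12134) = 250313/12 + (7859 - 1*12134) = 250313/12 + (7859 - 12134) = 250313/12 - 4275 = 199013/12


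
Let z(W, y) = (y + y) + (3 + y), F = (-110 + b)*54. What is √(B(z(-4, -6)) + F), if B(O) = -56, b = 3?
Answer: I*√5834 ≈ 76.381*I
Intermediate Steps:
F = -5778 (F = (-110 + 3)*54 = -107*54 = -5778)
z(W, y) = 3 + 3*y (z(W, y) = 2*y + (3 + y) = 3 + 3*y)
√(B(z(-4, -6)) + F) = √(-56 - 5778) = √(-5834) = I*√5834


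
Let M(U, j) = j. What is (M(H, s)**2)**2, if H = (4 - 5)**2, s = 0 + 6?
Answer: 1296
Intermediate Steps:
s = 6
H = 1 (H = (-1)**2 = 1)
(M(H, s)**2)**2 = (6**2)**2 = 36**2 = 1296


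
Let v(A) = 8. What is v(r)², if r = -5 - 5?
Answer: 64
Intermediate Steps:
r = -10
v(r)² = 8² = 64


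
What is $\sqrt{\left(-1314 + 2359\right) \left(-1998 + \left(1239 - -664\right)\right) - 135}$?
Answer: $i \sqrt{99410} \approx 315.29 i$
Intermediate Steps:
$\sqrt{\left(-1314 + 2359\right) \left(-1998 + \left(1239 - -664\right)\right) - 135} = \sqrt{1045 \left(-1998 + \left(1239 + 664\right)\right) - 135} = \sqrt{1045 \left(-1998 + 1903\right) - 135} = \sqrt{1045 \left(-95\right) - 135} = \sqrt{-99275 - 135} = \sqrt{-99410} = i \sqrt{99410}$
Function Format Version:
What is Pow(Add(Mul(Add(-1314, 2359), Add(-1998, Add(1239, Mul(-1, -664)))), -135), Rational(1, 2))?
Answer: Mul(I, Pow(99410, Rational(1, 2))) ≈ Mul(315.29, I)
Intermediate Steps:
Pow(Add(Mul(Add(-1314, 2359), Add(-1998, Add(1239, Mul(-1, -664)))), -135), Rational(1, 2)) = Pow(Add(Mul(1045, Add(-1998, Add(1239, 664))), -135), Rational(1, 2)) = Pow(Add(Mul(1045, Add(-1998, 1903)), -135), Rational(1, 2)) = Pow(Add(Mul(1045, -95), -135), Rational(1, 2)) = Pow(Add(-99275, -135), Rational(1, 2)) = Pow(-99410, Rational(1, 2)) = Mul(I, Pow(99410, Rational(1, 2)))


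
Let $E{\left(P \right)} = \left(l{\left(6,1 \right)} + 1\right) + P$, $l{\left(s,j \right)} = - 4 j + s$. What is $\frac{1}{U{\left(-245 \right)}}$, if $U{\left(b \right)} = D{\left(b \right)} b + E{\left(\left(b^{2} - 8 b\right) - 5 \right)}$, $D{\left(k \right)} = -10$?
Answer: $\frac{1}{64433} \approx 1.552 \cdot 10^{-5}$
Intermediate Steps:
$l{\left(s,j \right)} = s - 4 j$
$E{\left(P \right)} = 3 + P$ ($E{\left(P \right)} = \left(\left(6 - 4\right) + 1\right) + P = \left(2 + 1\right) + P = 3 + P$)
$U{\left(b \right)} = -2 + b^{2} - 18 b$ ($U{\left(b \right)} = - 10 b - \left(2 - b^{2} + 8 b\right) = -2 + b^{2} - 18 b$)
$\frac{1}{U{\left(-245 \right)}} = \frac{1}{-2 + \left(-245\right)^{2} - -4410} = \frac{1}{-2 + 60025 + 4410} = \frac{1}{64433}$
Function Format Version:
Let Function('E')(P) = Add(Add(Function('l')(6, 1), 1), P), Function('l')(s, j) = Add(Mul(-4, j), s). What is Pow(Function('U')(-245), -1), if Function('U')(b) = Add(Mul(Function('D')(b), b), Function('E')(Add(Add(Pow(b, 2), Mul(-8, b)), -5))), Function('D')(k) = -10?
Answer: Rational(1, 64433) ≈ 1.5520e-5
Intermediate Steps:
Function('l')(s, j) = Add(s, Mul(-4, j))
Function('E')(P) = Add(3, P) (Function('E')(P) = Add(Add(Add(6, Mul(-4, 1)), 1), P) = Add(Add(Add(6, -4), 1), P) = Add(Add(2, 1), P) = Add(3, P))
Function('U')(b) = Add(-2, Pow(b, 2), Mul(-18, b)) (Function('U')(b) = Add(Mul(-10, b), Add(3, Add(Add(Pow(b, 2), Mul(-8, b)), -5))) = Add(Mul(-10, b), Add(3, Add(-5, Pow(b, 2), Mul(-8, b)))) = Add(Mul(-10, b), Add(-2, Pow(b, 2), Mul(-8, b))) = Add(-2, Pow(b, 2), Mul(-18, b)))
Pow(Function('U')(-245), -1) = Pow(Add(-2, Pow(-245, 2), Mul(-18, -245)), -1) = Pow(Add(-2, 60025, 4410), -1) = Pow(64433, -1) = Rational(1, 64433)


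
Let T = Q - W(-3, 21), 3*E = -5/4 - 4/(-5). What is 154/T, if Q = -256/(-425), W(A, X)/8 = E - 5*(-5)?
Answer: -32725/42117 ≈ -0.77700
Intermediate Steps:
E = -3/20 (E = (-5/4 - 4/(-5))/3 = (-5*¼ - 4*(-⅕))/3 = (-5/4 + ⅘)/3 = (⅓)*(-9/20) = -3/20 ≈ -0.15000)
W(A, X) = 994/5 (W(A, X) = 8*(-3/20 - 5*(-5)) = 8*(-3/20 + 25) = 8*(497/20) = 994/5)
Q = 256/425 (Q = -256*(-1/425) = 256/425 ≈ 0.60235)
T = -84234/425 (T = 256/425 - 1*994/5 = 256/425 - 994/5 = -84234/425 ≈ -198.20)
154/T = 154/(-84234/425) = 154*(-425/84234) = -32725/42117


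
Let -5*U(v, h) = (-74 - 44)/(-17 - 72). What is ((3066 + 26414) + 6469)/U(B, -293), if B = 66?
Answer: -15997305/118 ≈ -1.3557e+5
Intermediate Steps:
U(v, h) = -118/445 (U(v, h) = -(-74 - 44)/(5*(-17 - 72)) = -(-118)/(5*(-89)) = -(-118)*(-1)/(5*89) = -1/5*118/89 = -118/445)
((3066 + 26414) + 6469)/U(B, -293) = ((3066 + 26414) + 6469)/(-118/445) = (29480 + 6469)*(-445/118) = 35949*(-445/118) = -15997305/118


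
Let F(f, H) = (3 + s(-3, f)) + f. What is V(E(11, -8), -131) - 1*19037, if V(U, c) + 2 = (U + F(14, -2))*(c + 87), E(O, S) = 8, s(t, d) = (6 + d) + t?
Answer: -20887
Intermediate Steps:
s(t, d) = 6 + d + t
F(f, H) = 6 + 2*f (F(f, H) = (3 + (6 + f - 3)) + f = (3 + (3 + f)) + f = (6 + f) + f = 6 + 2*f)
V(U, c) = -2 + (34 + U)*(87 + c) (V(U, c) = -2 + (U + (6 + 2*14))*(c + 87) = -2 + (U + (6 + 28))*(87 + c) = -2 + (U + 34)*(87 + c) = -2 + (34 + U)*(87 + c))
V(E(11, -8), -131) - 1*19037 = (2956 + 34*(-131) + 87*8 + 8*(-131)) - 1*19037 = (2956 - 4454 + 696 - 1048) - 19037 = -1850 - 19037 = -20887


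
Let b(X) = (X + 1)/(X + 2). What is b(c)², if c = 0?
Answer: ¼ ≈ 0.25000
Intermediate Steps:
b(X) = (1 + X)/(2 + X)
b(c)² = ((1 + 0)/(2 + 0))² = (1/2)² = ((½)*1)² = (½)² = ¼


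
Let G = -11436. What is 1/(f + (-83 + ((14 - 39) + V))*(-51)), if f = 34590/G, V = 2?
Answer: 1906/10298071 ≈ 0.00018508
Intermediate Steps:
f = -5765/1906 (f = 34590/(-11436) = 34590*(-1/11436) = -5765/1906 ≈ -3.0247)
1/(f + (-83 + ((14 - 39) + V))*(-51)) = 1/(-5765/1906 + (-83 + ((14 - 39) + 2))*(-51)) = 1/(-5765/1906 + (-83 + (-25 + 2))*(-51)) = 1/(-5765/1906 + (-83 - 23)*(-51)) = 1/(-5765/1906 - 106*(-51)) = 1/(-5765/1906 + 5406) = 1/(10298071/1906) = 1906/10298071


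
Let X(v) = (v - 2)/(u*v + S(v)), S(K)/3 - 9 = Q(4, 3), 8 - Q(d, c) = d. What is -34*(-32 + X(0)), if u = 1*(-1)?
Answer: 42500/39 ≈ 1089.7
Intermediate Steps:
u = -1
Q(d, c) = 8 - d
S(K) = 39 (S(K) = 27 + 3*(8 - 1*4) = 27 + 3*(8 - 4) = 27 + 3*4 = 27 + 12 = 39)
X(v) = (-2 + v)/(39 - v) (X(v) = (v - 2)/(-v + 39) = (-2 + v)/(39 - v))
-34*(-32 + X(0)) = -34*(-32 + (2 - 1*0)/(-39 + 0)) = -34*(-32 + (2 + 0)/(-39)) = -34*(-32 - 1/39*2) = -34*(-32 - 2/39) = -34*(-1250/39) = 42500/39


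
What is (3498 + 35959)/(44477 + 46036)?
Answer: 39457/90513 ≈ 0.43593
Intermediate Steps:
(3498 + 35959)/(44477 + 46036) = 39457/90513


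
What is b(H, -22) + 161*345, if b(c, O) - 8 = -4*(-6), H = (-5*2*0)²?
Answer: 55577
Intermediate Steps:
H = 0 (H = (-10*0)² = 0² = 0)
b(c, O) = 32 (b(c, O) = 8 - 4*(-6) = 8 + 24 = 32)
b(H, -22) + 161*345 = 32 + 161*345 = 32 + 55545 = 55577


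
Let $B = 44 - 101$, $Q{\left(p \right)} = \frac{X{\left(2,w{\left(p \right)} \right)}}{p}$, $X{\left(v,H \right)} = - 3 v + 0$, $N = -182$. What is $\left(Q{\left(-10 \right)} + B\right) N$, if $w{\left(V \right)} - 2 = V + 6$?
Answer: $\frac{51324}{5} \approx 10265.0$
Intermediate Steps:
$w{\left(V \right)} = 8 + V$ ($w{\left(V \right)} = 2 + \left(V + 6\right) = 2 + \left(6 + V\right) = 8 + V$)
$X{\left(v,H \right)} = - 3 v$
$Q{\left(p \right)} = - \frac{6}{p}$ ($Q{\left(p \right)} = \frac{\left(-3\right) 2}{p} = - \frac{6}{p}$)
$B = -57$ ($B = 44 - 101 = -57$)
$\left(Q{\left(-10 \right)} + B\right) N = \left(- \frac{6}{-10} - 57\right) \left(-182\right) = \left(\left(-6\right) \left(- \frac{1}{10}\right) - 57\right) \left(-182\right) = \left(\frac{3}{5} - 57\right) \left(-182\right) = \left(- \frac{282}{5}\right) \left(-182\right) = \frac{51324}{5}$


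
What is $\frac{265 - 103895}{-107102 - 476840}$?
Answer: $\frac{51815}{291971} \approx 0.17747$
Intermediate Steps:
$\frac{265 - 103895}{-107102 - 476840} = - \frac{103630}{-583942} = \left(-103630\right) \left(- \frac{1}{583942}\right) = \frac{51815}{291971}$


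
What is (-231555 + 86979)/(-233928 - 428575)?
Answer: 144576/662503 ≈ 0.21823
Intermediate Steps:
(-231555 + 86979)/(-233928 - 428575) = -144576/(-662503) = -144576*(-1/662503) = 144576/662503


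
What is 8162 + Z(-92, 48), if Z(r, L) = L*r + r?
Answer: 3654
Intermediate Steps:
Z(r, L) = r + L*r
8162 + Z(-92, 48) = 8162 - 92*(1 + 48) = 8162 - 92*49 = 8162 - 4508 = 3654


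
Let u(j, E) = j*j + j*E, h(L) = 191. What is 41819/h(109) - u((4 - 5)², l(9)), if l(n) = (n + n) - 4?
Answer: 38954/191 ≈ 203.95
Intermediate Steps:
l(n) = -4 + 2*n (l(n) = 2*n - 4 = -4 + 2*n)
u(j, E) = j² + E*j
41819/h(109) - u((4 - 5)², l(9)) = 41819/191 - (4 - 5)²*((-4 + 2*9) + (4 - 5)²) = 41819*(1/191) - (-1)²*((-4 + 18) + (-1)²) = 41819/191 - (14 + 1) = 41819/191 - 15 = 38954/191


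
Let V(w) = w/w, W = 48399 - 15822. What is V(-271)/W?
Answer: 1/32577 ≈ 3.0697e-5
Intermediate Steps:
W = 32577
V(w) = 1
V(-271)/W = 1/32577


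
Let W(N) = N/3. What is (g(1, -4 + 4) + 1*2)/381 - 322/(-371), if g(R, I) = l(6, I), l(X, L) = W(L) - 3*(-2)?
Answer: 17950/20193 ≈ 0.88892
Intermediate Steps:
W(N) = N/3 (W(N) = N*(⅓) = N/3)
l(X, L) = 6 + L/3 (l(X, L) = L/3 - 3*(-2) = L/3 + 6 = 6 + L/3)
g(R, I) = 6 + I/3
(g(1, -4 + 4) + 1*2)/381 - 322/(-371) = ((6 + (-4 + 4)/3) + 1*2)/381 - 322/(-371) = ((6 + (⅓)*0) + 2)*(1/381) - 322*(-1/371) = ((6 + 0) + 2)*(1/381) + 46/53 = (6 + 2)*(1/381) + 46/53 = 8*(1/381) + 46/53 = 8/381 + 46/53 = 17950/20193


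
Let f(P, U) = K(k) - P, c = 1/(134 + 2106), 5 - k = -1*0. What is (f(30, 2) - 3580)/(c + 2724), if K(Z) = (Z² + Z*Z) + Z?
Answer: -7963200/6101761 ≈ -1.3051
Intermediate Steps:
k = 5 (k = 5 - (-1)*0 = 5 - 1*0 = 5 + 0 = 5)
c = 1/2240 ≈ 0.00044643
K(Z) = Z + 2*Z² (K(Z) = (Z² + Z²) + Z = 2*Z² + Z = Z + 2*Z²)
f(P, U) = 55 - P (f(P, U) = 5*(1 + 2*5) - P = 5*(1 + 10) - P = 5*11 - P = 55 - P)
(f(30, 2) - 3580)/(c + 2724) = ((55 - 1*30) - 3580)/(1/2240 + 2724) = ((55 - 30) - 3580)/(6101761/2240) = (25 - 3580)*(2240/6101761) = -3555*2240/6101761 = -7963200/6101761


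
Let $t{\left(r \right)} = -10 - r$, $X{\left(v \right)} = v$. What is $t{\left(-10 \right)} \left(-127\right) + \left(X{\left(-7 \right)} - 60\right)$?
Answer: $-67$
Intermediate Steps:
$t{\left(-10 \right)} \left(-127\right) + \left(X{\left(-7 \right)} - 60\right) = \left(-10 - -10\right) \left(-127\right) - 67 = \left(-10 + 10\right) \left(-127\right) - 67 = 0 \left(-127\right) - 67 = 0 - 67 = -67$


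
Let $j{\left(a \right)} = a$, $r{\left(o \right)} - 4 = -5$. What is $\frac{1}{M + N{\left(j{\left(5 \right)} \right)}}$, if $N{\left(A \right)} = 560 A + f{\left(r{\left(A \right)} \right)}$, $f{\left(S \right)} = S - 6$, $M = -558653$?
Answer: $- \frac{1}{555860} \approx -1.799 \cdot 10^{-6}$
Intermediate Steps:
$r{\left(o \right)} = -1$ ($r{\left(o \right)} = 4 - 5 = -1$)
$f{\left(S \right)} = -6 + S$
$N{\left(A \right)} = -7 + 560 A$ ($N{\left(A \right)} = 560 A - 7 = -7 + 560 A$)
$\frac{1}{M + N{\left(j{\left(5 \right)} \right)}} = \frac{1}{-558653 + \left(-7 + 560 \cdot 5\right)} = \frac{1}{-558653 + \left(-7 + 2800\right)} = \frac{1}{-558653 + 2793} = \frac{1}{-555860} = - \frac{1}{555860}$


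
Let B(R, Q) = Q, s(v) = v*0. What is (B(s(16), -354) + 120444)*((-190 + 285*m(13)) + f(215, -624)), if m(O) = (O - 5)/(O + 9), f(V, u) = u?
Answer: -938383260/11 ≈ -8.5308e+7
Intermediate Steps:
s(v) = 0
m(O) = (-5 + O)/(9 + O)
(B(s(16), -354) + 120444)*((-190 + 285*m(13)) + f(215, -624)) = (-354 + 120444)*((-190 + 285*((-5 + 13)/(9 + 13))) - 624) = 120090*((-190 + 285*(8/22)) - 624) = 120090*((-190 + 285*((1/22)*8)) - 624) = 120090*((-190 + 285*(4/11)) - 624) = 120090*((-190 + 1140/11) - 624) = 120090*(-950/11 - 624) = 120090*(-7814/11) = -938383260/11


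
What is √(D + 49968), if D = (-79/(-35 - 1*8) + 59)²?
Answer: 1068*√87/43 ≈ 231.67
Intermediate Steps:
D = 6843456/1849 (D = (-79/(-35 - 8) + 59)² = (-79/(-43) + 59)² = (-79*(-1/43) + 59)² = (79/43 + 59)² = (2616/43)² = 6843456/1849 ≈ 3701.2)
√(D + 49968) = √(6843456/1849 + 49968) = √(99234288/1849) = 1068*√87/43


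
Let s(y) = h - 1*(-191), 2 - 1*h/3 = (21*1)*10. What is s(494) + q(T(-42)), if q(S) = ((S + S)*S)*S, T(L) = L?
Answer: -148609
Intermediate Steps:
h = -624 (h = 6 - 3*21*1*10 = 6 - 63*10 = 6 - 3*210 = 6 - 630 = -624)
s(y) = -433 (s(y) = -624 - 1*(-191) = -624 + 191 = -433)
q(S) = 2*S³ (q(S) = ((2*S)*S)*S = (2*S²)*S = 2*S³)
s(494) + q(T(-42)) = -433 + 2*(-42)³ = -433 + 2*(-74088) = -433 - 148176 = -148609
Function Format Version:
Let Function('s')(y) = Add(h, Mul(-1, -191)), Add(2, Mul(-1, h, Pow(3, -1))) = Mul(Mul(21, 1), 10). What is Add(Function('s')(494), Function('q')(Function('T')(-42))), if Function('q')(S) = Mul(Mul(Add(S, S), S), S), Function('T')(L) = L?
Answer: -148609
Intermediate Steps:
h = -624 (h = Add(6, Mul(-3, Mul(Mul(21, 1), 10))) = Add(6, Mul(-3, Mul(21, 10))) = Add(6, Mul(-3, 210)) = Add(6, -630) = -624)
Function('s')(y) = -433 (Function('s')(y) = Add(-624, Mul(-1, -191)) = Add(-624, 191) = -433)
Function('q')(S) = Mul(2, Pow(S, 3)) (Function('q')(S) = Mul(Mul(Mul(2, S), S), S) = Mul(Mul(2, Pow(S, 2)), S) = Mul(2, Pow(S, 3)))
Add(Function('s')(494), Function('q')(Function('T')(-42))) = Add(-433, Mul(2, Pow(-42, 3))) = Add(-433, Mul(2, -74088)) = Add(-433, -148176) = -148609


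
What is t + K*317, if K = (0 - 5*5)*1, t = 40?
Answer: -7885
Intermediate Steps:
K = -25 (K = (0 - 25)*1 = -25*1 = -25)
t + K*317 = 40 - 25*317 = 40 - 7925 = -7885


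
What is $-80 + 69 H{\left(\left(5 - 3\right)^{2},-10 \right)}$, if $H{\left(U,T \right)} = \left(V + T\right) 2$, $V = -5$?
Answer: $-2150$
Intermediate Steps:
$H{\left(U,T \right)} = -10 + 2 T$ ($H{\left(U,T \right)} = \left(-5 + T\right) 2 = -10 + 2 T$)
$-80 + 69 H{\left(\left(5 - 3\right)^{2},-10 \right)} = -80 + 69 \left(-10 + 2 \left(-10\right)\right) = -80 + 69 \left(-10 - 20\right) = -80 + 69 \left(-30\right) = -80 - 2070 = -2150$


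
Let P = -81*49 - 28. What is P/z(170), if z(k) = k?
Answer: -3997/170 ≈ -23.512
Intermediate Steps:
P = -3997 (P = -3969 - 28 = -3997)
P/z(170) = -3997/170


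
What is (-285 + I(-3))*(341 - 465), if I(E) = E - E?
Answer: 35340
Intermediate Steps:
I(E) = 0
(-285 + I(-3))*(341 - 465) = (-285 + 0)*(341 - 465) = -285*(-124) = 35340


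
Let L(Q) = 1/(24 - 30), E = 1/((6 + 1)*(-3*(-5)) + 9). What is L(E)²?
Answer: 1/36 ≈ 0.027778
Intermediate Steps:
E = 1/114 (E = 1/(7*15 + 9) = 1/(105 + 9) = 1/114 ≈ 0.0087719)
L(Q) = -⅙ (L(Q) = 1/(-6) = -⅙)
L(E)² = (-⅙)² = 1/36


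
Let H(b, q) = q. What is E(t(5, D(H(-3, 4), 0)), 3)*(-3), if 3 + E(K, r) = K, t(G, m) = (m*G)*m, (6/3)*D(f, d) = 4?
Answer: -51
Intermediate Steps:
D(f, d) = 2 (D(f, d) = (1/2)*4 = 2)
t(G, m) = G*m**2 (t(G, m) = (G*m)*m = G*m**2)
E(K, r) = -3 + K
E(t(5, D(H(-3, 4), 0)), 3)*(-3) = (-3 + 5*2**2)*(-3) = (-3 + 5*4)*(-3) = (-3 + 20)*(-3) = 17*(-3) = -51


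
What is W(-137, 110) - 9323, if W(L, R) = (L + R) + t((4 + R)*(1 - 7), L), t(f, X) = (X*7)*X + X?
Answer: 121896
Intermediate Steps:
t(f, X) = X + 7*X**2 (t(f, X) = (7*X)*X + X = 7*X**2 + X = X + 7*X**2)
W(L, R) = L + R + L*(1 + 7*L) (W(L, R) = (L + R) + L*(1 + 7*L) = L + R + L*(1 + 7*L))
W(-137, 110) - 9323 = (-137 + 110 - 137*(1 + 7*(-137))) - 9323 = (-137 + 110 - 137*(1 - 959)) - 9323 = (-137 + 110 - 137*(-958)) - 9323 = (-137 + 110 + 131246) - 9323 = 131219 - 9323 = 121896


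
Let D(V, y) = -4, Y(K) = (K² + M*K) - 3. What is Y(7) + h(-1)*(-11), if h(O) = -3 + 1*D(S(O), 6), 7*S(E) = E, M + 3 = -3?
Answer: 81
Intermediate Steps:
M = -6 (M = -3 - 3 = -6)
S(E) = E/7
Y(K) = -3 + K² - 6*K (Y(K) = (K² - 6*K) - 3 = -3 + K² - 6*K)
h(O) = -7 (h(O) = -3 + 1*(-4) = -3 - 4 = -7)
Y(7) + h(-1)*(-11) = (-3 + 7² - 6*7) - 7*(-11) = (-3 + 49 - 42) + 77 = 4 + 77 = 81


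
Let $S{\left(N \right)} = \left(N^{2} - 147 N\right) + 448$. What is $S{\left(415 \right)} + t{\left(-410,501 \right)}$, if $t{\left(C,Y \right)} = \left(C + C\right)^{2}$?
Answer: $784068$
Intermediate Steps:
$t{\left(C,Y \right)} = 4 C^{2}$ ($t{\left(C,Y \right)} = \left(2 C\right)^{2} = 4 C^{2}$)
$S{\left(N \right)} = 448 + N^{2} - 147 N$
$S{\left(415 \right)} + t{\left(-410,501 \right)} = \left(448 + 415^{2} - 61005\right) + 4 \left(-410\right)^{2} = \left(448 + 172225 - 61005\right) + 4 \cdot 168100 = 111668 + 672400 = 784068$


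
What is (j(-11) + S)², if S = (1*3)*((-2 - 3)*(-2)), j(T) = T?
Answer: 361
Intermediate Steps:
S = 30 (S = 3*(-5*(-2)) = 3*10 = 30)
(j(-11) + S)² = (-11 + 30)² = 19² = 361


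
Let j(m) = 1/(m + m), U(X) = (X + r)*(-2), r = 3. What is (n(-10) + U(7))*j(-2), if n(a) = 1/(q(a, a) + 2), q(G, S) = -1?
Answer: 19/4 ≈ 4.7500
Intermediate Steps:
U(X) = -6 - 2*X (U(X) = (X + 3)*(-2) = (3 + X)*(-2) = -6 - 2*X)
j(m) = 1/(2*m)
n(a) = 1 (n(a) = 1/(-1 + 2) = 1/1 = 1)
(n(-10) + U(7))*j(-2) = (1 + (-6 - 2*7))*((1/2)/(-2)) = (1 + (-6 - 14))*((1/2)*(-1/2)) = (1 - 20)*(-1/4) = -19*(-1/4) = 19/4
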